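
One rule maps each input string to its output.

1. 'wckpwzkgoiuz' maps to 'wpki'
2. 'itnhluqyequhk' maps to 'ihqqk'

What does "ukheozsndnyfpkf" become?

uesnp

The transformation: keep one character in every 3, starting at position 1 (positions 1st, 4th, 7th, ...).
Applying that to "ukheozsndnyfpkf" gives "uesnp".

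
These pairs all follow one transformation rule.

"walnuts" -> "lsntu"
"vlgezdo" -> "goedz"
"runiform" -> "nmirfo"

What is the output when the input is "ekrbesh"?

The rule is to delete the first 2 characters, then take characters alternately from the front and the back (1st, last, 2nd, 2nd-last, ...).
For "ekrbesh", step one produces "rbesh"; step two turns that into "rhbse".

rhbse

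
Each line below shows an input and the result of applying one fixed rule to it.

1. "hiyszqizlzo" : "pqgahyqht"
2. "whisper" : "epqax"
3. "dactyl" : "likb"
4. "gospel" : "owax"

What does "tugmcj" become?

In each case the input is transformed by: delete the last 2 characters, then shift every letter 8 places forward in the alphabet (wrapping around).
On "tugmcj" that produces "bcou".

bcou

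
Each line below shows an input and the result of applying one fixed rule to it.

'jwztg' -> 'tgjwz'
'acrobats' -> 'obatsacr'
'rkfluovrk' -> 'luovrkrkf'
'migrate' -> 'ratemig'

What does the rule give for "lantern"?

The rule is to move the first 3 characters to the end (rotate left by 3).
So "lantern" becomes "ternlan".

ternlan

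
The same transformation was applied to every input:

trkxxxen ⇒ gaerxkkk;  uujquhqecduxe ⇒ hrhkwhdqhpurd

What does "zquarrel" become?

Each output is the input with this applied: shift every letter 13 places forward in the alphabet (wrapping around) — i.e. ROT13, then take characters alternately from the front and the back (1st, last, 2nd, 2nd-last, ...).
Starting from "zquarrel": after the first operation, "mdhneery"; after the second, "mydrhene".
(Check on "uujquhqecduxe": → "hhwdhudrpqhkr" → "hrhkwhdqhpurd" ✓)

mydrhene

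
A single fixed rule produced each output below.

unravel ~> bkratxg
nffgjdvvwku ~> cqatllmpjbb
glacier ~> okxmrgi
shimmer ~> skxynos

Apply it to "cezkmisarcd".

xijikfqsoyg

In each case the input is transformed by: shift every letter 6 places forward in the alphabet (wrapping around), then move the last 3 characters to the front (rotate right by 3).
Working it through for "cezkmisarcd": intermediate "ikfqsoygxij", final "xijikfqsoyg".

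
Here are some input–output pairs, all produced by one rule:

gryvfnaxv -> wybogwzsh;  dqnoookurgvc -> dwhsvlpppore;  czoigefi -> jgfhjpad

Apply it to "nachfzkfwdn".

The pattern: shift every letter 1 place forward in the alphabet (wrapping around), then reverse the string.
Working it through for "nachfzkfwdn": intermediate "obdigalgxeo", final "oexglagidbo".
(Check on "gryvfnaxv": → "hszwgobyw" → "wybogwzsh" ✓)

oexglagidbo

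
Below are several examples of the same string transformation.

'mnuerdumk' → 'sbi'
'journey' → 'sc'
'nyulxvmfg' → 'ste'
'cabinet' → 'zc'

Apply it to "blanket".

yc

Looking at the pairs, the operation is to shift every letter 2 places backward in the alphabet (wrapping around), then keep one character in every 3, starting at position 3 (positions 3rd, 6th, 9th, ...).
Applying both steps to "blanket": "zjylicr", then "yc".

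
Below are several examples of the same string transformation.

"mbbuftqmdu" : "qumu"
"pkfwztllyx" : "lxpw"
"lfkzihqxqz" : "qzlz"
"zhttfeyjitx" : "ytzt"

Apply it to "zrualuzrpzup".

zzza

The rule is to keep one character in every 3, starting at position 1 (positions 1st, 4th, 7th, ...), then move the last 2 characters to the front (rotate right by 2).
For "zrualuzrpzup" the result is "zzza".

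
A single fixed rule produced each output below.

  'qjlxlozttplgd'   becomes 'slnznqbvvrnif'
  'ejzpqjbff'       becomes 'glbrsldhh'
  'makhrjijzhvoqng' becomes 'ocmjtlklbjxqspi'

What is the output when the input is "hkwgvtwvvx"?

Each output is the input with this applied: shift every letter 2 places forward in the alphabet (wrapping around).
So "hkwgvtwvvx" becomes "jmyixvyxxz".

jmyixvyxxz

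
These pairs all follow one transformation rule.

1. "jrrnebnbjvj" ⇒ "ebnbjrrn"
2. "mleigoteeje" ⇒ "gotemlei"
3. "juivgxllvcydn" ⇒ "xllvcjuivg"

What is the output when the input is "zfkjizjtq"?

The transformation: delete the last 3 characters, then swap the front and back halves of the string.
For "zfkjizjtq", step one produces "zfkjiz"; step two turns that into "jizzfk".

jizzfk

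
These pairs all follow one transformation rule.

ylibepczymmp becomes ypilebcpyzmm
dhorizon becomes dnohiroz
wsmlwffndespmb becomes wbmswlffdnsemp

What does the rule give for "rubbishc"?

rcbuibhs

Looking at the pairs, the operation is to move the last character to the front, then swap each adjacent pair of characters (1↔2, 3↔4, ...).
For "rubbishc" the result is "rcbuibhs".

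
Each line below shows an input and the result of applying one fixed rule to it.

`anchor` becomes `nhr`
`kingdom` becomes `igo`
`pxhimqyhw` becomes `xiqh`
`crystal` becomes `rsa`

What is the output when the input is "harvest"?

avs

The rule is to keep every other character starting from the second (positions 2nd, 4th, 6th, ...).
"harvest" → "avs".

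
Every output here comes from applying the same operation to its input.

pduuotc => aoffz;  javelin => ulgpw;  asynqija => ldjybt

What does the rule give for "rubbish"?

In each case the input is transformed by: shift every letter 11 places forward in the alphabet (wrapping around), then delete the last 2 characters.
For "rubbish", step one produces "cfmmtds"; step two turns that into "cfmmt".

cfmmt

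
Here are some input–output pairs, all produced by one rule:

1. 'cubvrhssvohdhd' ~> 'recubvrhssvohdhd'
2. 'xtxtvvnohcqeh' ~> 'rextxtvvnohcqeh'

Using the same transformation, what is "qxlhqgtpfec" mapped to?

reqxlhqgtpfec

Each output is the input with this applied: prepend "re".
Applying that to "qxlhqgtpfec" gives "reqxlhqgtpfec".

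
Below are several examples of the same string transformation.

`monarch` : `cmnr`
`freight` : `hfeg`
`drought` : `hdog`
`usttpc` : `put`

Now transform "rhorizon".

oroi

Each output is the input with this applied: move the last 2 characters to the front (rotate right by 2), then keep every other character starting from the first (positions 1st, 3rd, 5th, ...).
Working it through for "rhorizon": intermediate "onrhoriz", final "oroi".
(Check on "freight": → "htfreig" → "hfeg" ✓)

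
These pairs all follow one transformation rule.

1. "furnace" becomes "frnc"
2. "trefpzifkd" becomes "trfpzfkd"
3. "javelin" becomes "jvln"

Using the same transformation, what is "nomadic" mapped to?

nmdc

Each output is the input with this applied: remove every vowel.
So "nomadic" becomes "nmdc".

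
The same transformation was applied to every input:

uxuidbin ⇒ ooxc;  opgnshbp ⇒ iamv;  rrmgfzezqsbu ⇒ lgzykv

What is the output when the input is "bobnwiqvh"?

vvqkb

Each output is the input with this applied: shift every letter 6 places backward in the alphabet (wrapping around), then keep every other character starting from the first (positions 1st, 3rd, 5th, ...).
On "bobnwiqvh": the first step gives "vivhqckpb", and the second then gives "vvqkb".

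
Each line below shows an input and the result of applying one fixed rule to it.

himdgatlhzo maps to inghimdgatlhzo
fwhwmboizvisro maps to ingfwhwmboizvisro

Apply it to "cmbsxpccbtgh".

Each output is the input with this applied: prepend "ing".
"cmbsxpccbtgh" → "ingcmbsxpccbtgh".

ingcmbsxpccbtgh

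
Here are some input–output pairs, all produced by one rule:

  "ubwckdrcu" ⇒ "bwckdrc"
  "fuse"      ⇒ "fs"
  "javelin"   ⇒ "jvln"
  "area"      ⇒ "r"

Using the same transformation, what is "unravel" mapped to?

What's happening: remove every vowel.
"unravel" → "nrvl".

nrvl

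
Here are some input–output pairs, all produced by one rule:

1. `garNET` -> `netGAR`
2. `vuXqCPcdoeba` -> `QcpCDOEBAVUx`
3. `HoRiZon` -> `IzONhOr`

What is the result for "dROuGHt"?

UghTDro

Looking at the pairs, the operation is to flip the case of every letter, then move the first 3 characters to the end (rotate left by 3).
Starting from "dROuGHt": after the first operation, "DroUghT"; after the second, "UghTDro".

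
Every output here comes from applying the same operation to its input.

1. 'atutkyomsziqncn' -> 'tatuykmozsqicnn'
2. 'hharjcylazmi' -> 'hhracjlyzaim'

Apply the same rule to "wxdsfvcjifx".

The pattern: swap each adjacent pair of characters (1↔2, 3↔4, ...).
On "wxdsfvcjifx" that produces "xwsdvfjcfix".

xwsdvfjcfix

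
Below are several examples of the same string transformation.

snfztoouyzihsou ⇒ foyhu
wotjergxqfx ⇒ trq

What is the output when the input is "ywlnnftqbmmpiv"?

lfbp

Looking at the pairs, the operation is to keep one character in every 3, starting at position 3 (positions 3rd, 6th, 9th, ...).
For "ywlnnftqbmmpiv" the result is "lfbp".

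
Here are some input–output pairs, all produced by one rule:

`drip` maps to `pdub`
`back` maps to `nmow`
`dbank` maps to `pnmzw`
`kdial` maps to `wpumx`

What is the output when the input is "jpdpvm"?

vbpbhy

Each output is the input with this applied: shift every letter 12 places forward in the alphabet (wrapping around).
On "jpdpvm" that produces "vbpbhy".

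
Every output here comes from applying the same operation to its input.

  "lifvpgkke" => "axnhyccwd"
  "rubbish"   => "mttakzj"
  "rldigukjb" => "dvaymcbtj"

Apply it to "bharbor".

What's happening: shift every letter 8 places backward in the alphabet (wrapping around), then move the first character to the end.
For "bharbor", step one produces "tzsjtgj"; step two turns that into "zsjtgjt".
(Check on "rubbish": → "jmttakz" → "mttakzj" ✓)

zsjtgjt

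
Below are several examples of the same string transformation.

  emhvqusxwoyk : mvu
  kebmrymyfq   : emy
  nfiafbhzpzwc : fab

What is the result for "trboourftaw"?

rou

The rule is to keep every other character starting from the second (positions 2nd, 4th, 6th, ...), then keep only the first 3 characters.
Working it through for "trboourftaw": intermediate "roufa", final "rou".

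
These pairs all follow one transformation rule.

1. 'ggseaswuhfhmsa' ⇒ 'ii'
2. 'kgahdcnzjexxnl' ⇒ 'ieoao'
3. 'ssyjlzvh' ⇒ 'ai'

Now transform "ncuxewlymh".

oi

Looking at the pairs, the operation is to shift every letter 1 place forward in the alphabet (wrapping around), then keep only the vowels.
For "ncuxewlymh" the result is "oi".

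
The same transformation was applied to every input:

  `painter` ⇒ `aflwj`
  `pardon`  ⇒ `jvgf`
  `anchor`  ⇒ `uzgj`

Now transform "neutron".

Each output is the input with this applied: shift every letter 8 places backward in the alphabet (wrapping around), then delete the first 2 characters.
On "neutron": the first step gives "fwmljgf", and the second then gives "mljgf".

mljgf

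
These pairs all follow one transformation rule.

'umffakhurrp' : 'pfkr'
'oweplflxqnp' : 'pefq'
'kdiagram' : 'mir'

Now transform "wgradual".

lru

Each output is the input with this applied: move the last 2 characters to the front (rotate right by 2), then keep one character in every 3, starting at position 2 (positions 2nd, 5th, 8th, ...).
"wgradual" → "alwgradu" → "lru".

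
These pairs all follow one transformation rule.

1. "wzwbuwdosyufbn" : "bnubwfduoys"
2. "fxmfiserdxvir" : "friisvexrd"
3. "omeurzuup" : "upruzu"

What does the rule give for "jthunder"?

In each case the input is transformed by: delete the first 3 characters, then take characters alternately from the front and the back (1st, last, 2nd, 2nd-last, ...).
For "jthunder" the result is "urned".

urned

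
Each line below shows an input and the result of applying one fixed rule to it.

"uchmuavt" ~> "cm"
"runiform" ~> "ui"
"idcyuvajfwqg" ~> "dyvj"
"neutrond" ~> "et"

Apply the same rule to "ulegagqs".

lg

What's happening: delete the last 3 characters, then keep every other character starting from the second (positions 2nd, 4th, 6th, ...).
"ulegagqs" → "ulega" → "lg".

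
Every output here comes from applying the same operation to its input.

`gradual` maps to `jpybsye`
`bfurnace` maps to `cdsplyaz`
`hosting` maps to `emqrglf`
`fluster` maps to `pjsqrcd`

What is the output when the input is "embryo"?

The transformation: shift every letter 2 places backward in the alphabet (wrapping around), then swap the first and last characters.
For "embryo", step one produces "ckzpwm"; step two turns that into "mkzpwc".

mkzpwc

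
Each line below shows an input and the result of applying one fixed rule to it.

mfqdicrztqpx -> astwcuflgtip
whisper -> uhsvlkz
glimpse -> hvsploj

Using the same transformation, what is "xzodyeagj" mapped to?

mjdhbgrca

What's happening: shift every letter 3 places forward in the alphabet (wrapping around), then reverse the string.
"xzodyeagj" → "acrgbhdjm" → "mjdhbgrca".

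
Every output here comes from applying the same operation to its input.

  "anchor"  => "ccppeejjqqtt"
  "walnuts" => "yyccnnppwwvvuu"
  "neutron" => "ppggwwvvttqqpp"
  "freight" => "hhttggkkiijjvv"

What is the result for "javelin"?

The pattern: shift every letter 2 places forward in the alphabet (wrapping around), then double every character.
Applying both steps to "javelin": "lcxgnkp", then "llccxxggnnkkpp".
(Check on "neutron": → "pgwvtqp" → "ppggwwvvttqqpp" ✓)

llccxxggnnkkpp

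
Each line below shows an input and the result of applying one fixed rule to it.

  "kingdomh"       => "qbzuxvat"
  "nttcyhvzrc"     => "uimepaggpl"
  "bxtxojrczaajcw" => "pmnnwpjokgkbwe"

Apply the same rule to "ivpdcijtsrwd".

Looking at the pairs, the operation is to swap the front and back halves of the string, then shift every letter 13 places forward in the alphabet (wrapping around) — i.e. ROT13.
Applying both steps to "ivpdcijtsrwd": "jtsrwdivpdci", then "wgfejqvicqpv".

wgfejqvicqpv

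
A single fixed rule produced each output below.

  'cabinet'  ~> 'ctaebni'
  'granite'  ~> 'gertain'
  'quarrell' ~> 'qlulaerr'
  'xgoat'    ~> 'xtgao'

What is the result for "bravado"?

bordaav

The transformation: take characters alternately from the front and the back (1st, last, 2nd, 2nd-last, ...).
For "bravado" the result is "bordaav".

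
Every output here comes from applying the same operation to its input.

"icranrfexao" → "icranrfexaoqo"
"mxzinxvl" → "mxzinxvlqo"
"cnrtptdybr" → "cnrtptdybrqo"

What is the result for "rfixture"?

rfixtureqo

What's happening: append "qo".
So "rfixture" becomes "rfixtureqo".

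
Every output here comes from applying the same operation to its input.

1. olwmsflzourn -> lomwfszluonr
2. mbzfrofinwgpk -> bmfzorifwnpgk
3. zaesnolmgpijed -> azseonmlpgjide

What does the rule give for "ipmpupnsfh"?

pipmpusnhf

In each case the input is transformed by: swap each adjacent pair of characters (1↔2, 3↔4, ...).
So "ipmpupnsfh" becomes "pipmpusnhf".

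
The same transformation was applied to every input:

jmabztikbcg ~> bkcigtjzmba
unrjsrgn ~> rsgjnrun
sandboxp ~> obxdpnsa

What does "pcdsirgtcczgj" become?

zcgcjtpgcrdis

Each output is the input with this applied: move the last 3 characters to the front (rotate right by 3), then take characters alternately from the front and the back (1st, last, 2nd, 2nd-last, ...).
On "pcdsirgtcczgj": the first step gives "zgjpcdsirgtcc", and the second then gives "zcgcjtpgcrdis".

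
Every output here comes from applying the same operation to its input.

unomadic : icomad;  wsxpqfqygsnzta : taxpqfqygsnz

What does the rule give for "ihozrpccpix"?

ixozrpccp

The rule is to delete the first 2 characters, then move the last 2 characters to the front (rotate right by 2).
Starting from "ihozrpccpix": after the first operation, "ozrpccpix"; after the second, "ixozrpccp".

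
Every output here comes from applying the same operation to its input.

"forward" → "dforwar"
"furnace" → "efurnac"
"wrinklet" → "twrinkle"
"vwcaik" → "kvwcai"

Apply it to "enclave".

What's happening: move the last character to the front.
Doing the same to "enclave": "eenclav".

eenclav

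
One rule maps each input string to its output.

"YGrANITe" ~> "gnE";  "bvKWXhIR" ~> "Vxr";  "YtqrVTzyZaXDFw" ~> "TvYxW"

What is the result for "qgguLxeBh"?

In each case the input is transformed by: flip the case of every letter, then keep one character in every 3, starting at position 2 (positions 2nd, 5th, 8th, ...).
Starting from "qgguLxeBh": after the first operation, "QGGUlXEbH"; after the second, "Glb".

Glb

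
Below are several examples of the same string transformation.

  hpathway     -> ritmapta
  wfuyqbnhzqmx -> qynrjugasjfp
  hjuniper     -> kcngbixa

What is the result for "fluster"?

kenlmxy

Looking at the pairs, the operation is to shift every letter 7 places backward in the alphabet (wrapping around), then swap the first and last characters.
Applying both steps to "fluster": "yenlmxk", then "kenlmxy".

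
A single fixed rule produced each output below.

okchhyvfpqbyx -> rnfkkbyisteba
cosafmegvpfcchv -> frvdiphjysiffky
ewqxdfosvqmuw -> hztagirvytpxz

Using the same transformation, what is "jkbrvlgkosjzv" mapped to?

In each case the input is transformed by: shift every letter 3 places forward in the alphabet (wrapping around).
So "jkbrvlgkosjzv" becomes "mneuyojnrvmcy".

mneuyojnrvmcy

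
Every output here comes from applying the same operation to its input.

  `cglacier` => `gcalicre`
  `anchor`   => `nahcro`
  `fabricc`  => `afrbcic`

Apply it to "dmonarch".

The rule is to swap each adjacent pair of characters (1↔2, 3↔4, ...).
For "dmonarch" the result is "mdnorahc".

mdnorahc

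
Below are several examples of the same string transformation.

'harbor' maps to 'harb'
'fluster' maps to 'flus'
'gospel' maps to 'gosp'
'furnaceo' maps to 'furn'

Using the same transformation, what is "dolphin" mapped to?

Rule — keep only the first 4 characters.
On "dolphin" that produces "dolp".

dolp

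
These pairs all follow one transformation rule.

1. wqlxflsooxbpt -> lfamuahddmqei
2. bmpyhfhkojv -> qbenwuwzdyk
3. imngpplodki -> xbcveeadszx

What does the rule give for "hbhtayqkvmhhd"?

wqwipnfzkbwws

In each case the input is transformed by: shift every letter 11 places backward in the alphabet (wrapping around).
Doing the same to "hbhtayqkvmhhd": "wqwipnfzkbwws".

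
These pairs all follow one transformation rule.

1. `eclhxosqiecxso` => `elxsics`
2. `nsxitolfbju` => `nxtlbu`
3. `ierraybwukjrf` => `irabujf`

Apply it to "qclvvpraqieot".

Looking at the pairs, the operation is to keep every other character starting from the first (positions 1st, 3rd, 5th, ...).
Applying that to "qclvvpraqieot" gives "qlvrqet".

qlvrqet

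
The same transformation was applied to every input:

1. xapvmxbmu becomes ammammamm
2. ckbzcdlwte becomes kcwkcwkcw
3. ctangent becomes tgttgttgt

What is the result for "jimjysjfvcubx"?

In each case the input is transformed by: keep one character in every 3, starting at position 2 (positions 2nd, 5th, 8th, ...), then write the whole string 3 times in a row.
Applying both steps to "jimjysjfvcubx": "iyfu", then "iyfuiyfuiyfu".

iyfuiyfuiyfu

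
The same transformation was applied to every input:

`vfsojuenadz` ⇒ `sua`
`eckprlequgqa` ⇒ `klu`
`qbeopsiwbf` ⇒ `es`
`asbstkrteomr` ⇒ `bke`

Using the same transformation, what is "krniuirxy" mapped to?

In each case the input is transformed by: delete the last 2 characters, then keep one character in every 3, starting at position 3 (positions 3rd, 6th, 9th, ...).
Starting from "krniuirxy": after the first operation, "krniuir"; after the second, "ni".
(Check on "asbstkrteomr": → "asbstkrteo" → "bke" ✓)

ni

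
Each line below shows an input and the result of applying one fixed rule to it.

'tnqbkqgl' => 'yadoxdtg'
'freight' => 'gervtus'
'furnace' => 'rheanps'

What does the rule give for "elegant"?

gyrtnar

The pattern: swap the first and last characters, then shift every letter 13 places forward in the alphabet (wrapping around) — i.e. ROT13.
For "elegant", step one produces "tlegane"; step two turns that into "gyrtnar".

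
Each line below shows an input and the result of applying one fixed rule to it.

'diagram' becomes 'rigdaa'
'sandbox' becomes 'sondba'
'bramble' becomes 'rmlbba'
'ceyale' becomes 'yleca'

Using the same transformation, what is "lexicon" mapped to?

The transformation: delete the last character, then sort the characters into reverse alphabetical order.
Working it through for "lexicon": intermediate "lexico", final "xoliec".
(Check on "bramble": → "brambl" → "rmlbba" ✓)

xoliec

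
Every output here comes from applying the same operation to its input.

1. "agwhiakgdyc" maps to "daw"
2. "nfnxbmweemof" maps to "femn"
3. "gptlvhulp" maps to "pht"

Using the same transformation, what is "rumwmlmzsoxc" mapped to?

cslm

In each case the input is transformed by: keep one character in every 3, starting at position 3 (positions 3rd, 6th, 9th, ...), then reverse the string.
On "rumwmlmzsoxc" that produces "cslm".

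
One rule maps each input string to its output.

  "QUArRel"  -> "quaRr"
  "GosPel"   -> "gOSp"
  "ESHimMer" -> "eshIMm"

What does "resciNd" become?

The transformation: flip the case of every letter, then delete the last 2 characters.
For "resciNd" the result is "RESCI".

RESCI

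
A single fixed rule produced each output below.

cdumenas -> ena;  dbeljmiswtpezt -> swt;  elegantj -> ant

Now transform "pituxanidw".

ani

The rule is to swap the front and back halves of the string, then keep only the first 3 characters.
Applying both steps to "pituxanidw": "anidwpitux", then "ani".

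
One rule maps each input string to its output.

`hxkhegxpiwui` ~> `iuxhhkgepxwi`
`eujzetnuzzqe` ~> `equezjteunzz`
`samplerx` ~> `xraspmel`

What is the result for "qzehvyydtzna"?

anzqheyvdyzt

In each case the input is transformed by: swap each adjacent pair of characters (1↔2, 3↔4, ...), then move the last 2 characters to the front (rotate right by 2).
On "qzehvyydtzna": the first step gives "zqheyvdyztan", and the second then gives "anzqheyvdyzt".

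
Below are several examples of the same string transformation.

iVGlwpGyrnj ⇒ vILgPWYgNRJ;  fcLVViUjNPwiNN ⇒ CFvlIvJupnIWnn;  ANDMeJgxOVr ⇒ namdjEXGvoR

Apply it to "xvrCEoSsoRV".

The transformation: swap each adjacent pair of characters (1↔2, 3↔4, ...), then flip the case of every letter.
Working it through for "xvrCEoSsoRV": intermediate "vxCroEsSRoV", final "VXcROeSsrOv".
(Check on "iVGlwpGyrnj": → "VilGpwyGnrj" → "vILgPWYgNRJ" ✓)

VXcROeSsrOv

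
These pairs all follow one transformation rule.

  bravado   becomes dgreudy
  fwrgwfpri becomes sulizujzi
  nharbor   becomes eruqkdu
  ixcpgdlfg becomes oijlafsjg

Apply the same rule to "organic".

qlfrujd

What's happening: move the last 3 characters to the front (rotate right by 3), then shift every letter 3 places forward in the alphabet (wrapping around).
Applying both steps to "organic": "nicorga", then "qlfrujd".
(Check on "ixcpgdlfg": → "lfgixcpgd" → "oijlafsjg" ✓)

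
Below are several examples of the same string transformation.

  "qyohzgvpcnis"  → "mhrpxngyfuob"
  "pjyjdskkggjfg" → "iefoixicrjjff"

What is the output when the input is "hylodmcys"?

In each case the input is transformed by: move the last 3 characters to the front (rotate right by 3), then shift every letter 1 place backward in the alphabet (wrapping around).
For "hylodmcys", step one produces "cyshylodm"; step two turns that into "bxrgxkncl".

bxrgxkncl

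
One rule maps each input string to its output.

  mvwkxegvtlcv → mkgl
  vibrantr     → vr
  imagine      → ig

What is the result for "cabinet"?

Each output is the input with this applied: move the last 2 characters to the front (rotate right by 2), then keep one character in every 3, starting at position 3 (positions 3rd, 6th, 9th, ...).
Applying both steps to "cabinet": "etcabin", then "ci".
(Check on "vibrantr": → "trvibran" → "vr" ✓)

ci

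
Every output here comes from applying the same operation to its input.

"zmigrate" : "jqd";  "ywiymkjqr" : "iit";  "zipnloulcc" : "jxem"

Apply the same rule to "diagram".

nqw

What's happening: keep one character in every 3, starting at position 1 (positions 1st, 4th, 7th, ...), then shift every letter 10 places forward in the alphabet (wrapping around).
For "diagram" the result is "nqw".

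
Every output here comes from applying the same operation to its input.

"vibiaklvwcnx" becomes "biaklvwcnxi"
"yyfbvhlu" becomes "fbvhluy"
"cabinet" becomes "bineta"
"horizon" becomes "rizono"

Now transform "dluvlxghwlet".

What's happening: delete the first character, then move the first character to the end.
Starting from "dluvlxghwlet": after the first operation, "luvlxghwlet"; after the second, "uvlxghwletl".

uvlxghwletl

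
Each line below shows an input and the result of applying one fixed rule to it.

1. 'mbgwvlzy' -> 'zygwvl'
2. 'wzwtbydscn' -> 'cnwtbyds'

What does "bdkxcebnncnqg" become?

qgkxcebnncn

Each output is the input with this applied: delete the first 2 characters, then move the last 2 characters to the front (rotate right by 2).
Applying both steps to "bdkxcebnncnqg": "kxcebnncnqg", then "qgkxcebnncn".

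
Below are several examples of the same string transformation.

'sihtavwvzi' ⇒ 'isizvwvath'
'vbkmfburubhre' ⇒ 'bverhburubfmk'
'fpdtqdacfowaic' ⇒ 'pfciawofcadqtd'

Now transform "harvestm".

ahmtsevr

The transformation: reverse the string, then move the last 2 characters to the front (rotate right by 2).
Applying both steps to "harvestm": "mtsevrah", then "ahmtsevr".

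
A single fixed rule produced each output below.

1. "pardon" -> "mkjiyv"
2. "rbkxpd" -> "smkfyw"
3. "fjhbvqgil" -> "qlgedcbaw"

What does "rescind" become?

Looking at the pairs, the operation is to sort the characters into reverse alphabetical order, then shift every letter 5 places backward in the alphabet (wrapping around).
On "rescind": the first step gives "srniedc", and the second then gives "nmidzyx".

nmidzyx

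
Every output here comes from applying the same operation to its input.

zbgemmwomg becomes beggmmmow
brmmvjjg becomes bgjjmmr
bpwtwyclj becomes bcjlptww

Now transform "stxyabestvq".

Looking at the pairs, the operation is to sort the characters into alphabetical order, then delete the last character.
Applying both steps to "stxyabestvq": "abeqssttvxy", then "abeqssttvx".
(Check on "zbgemmwomg": → "beggmmmowz" → "beggmmmow" ✓)

abeqssttvx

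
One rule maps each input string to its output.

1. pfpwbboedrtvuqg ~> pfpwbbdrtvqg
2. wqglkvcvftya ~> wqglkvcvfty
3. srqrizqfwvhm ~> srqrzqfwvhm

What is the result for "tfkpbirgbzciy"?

tfkpbrgbzcy

Looking at the pairs, the operation is to remove every vowel.
So "tfkpbirgbzciy" becomes "tfkpbrgbzcy".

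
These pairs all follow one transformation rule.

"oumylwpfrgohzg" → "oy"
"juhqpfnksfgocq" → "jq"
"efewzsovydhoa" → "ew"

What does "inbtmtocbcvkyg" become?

The pattern: keep one character in every 3, starting at position 1 (positions 1st, 4th, 7th, ...), then delete the last 3 characters.
"inbtmtocbcvkyg" → "it".

it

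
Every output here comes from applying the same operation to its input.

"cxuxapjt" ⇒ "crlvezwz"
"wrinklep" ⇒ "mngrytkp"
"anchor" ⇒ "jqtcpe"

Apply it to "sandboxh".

Rule — swap the front and back halves of the string, then shift every letter 2 places forward in the alphabet (wrapping around).
Working it through for "sandboxh": intermediate "boxhsand", final "dqzjucpf".

dqzjucpf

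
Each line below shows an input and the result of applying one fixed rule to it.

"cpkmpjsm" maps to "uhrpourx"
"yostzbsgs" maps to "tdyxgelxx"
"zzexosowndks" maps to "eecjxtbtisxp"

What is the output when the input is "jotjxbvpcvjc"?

tooygcuaahho

In each case the input is transformed by: shift every letter 5 places forward in the alphabet (wrapping around), then swap each adjacent pair of characters (1↔2, 3↔4, ...).
For "jotjxbvpcvjc", step one produces "otyocgauhaoh"; step two turns that into "tooygcuaahho".
(Check on "zzexosowndks": → "eejctxtbsipx" → "eecjxtbtisxp" ✓)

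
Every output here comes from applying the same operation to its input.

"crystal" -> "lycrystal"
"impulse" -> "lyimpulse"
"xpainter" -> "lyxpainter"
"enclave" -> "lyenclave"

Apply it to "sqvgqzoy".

In each case the input is transformed by: prepend "ly".
So "sqvgqzoy" becomes "lysqvgqzoy".

lysqvgqzoy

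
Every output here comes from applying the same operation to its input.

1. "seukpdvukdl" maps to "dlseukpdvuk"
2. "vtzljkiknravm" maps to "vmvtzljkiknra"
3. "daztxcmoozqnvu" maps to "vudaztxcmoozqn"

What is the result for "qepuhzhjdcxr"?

xrqepuhzhjdc

The rule is to move the last 2 characters to the front (rotate right by 2).
Applying that to "qepuhzhjdcxr" gives "xrqepuhzhjdc".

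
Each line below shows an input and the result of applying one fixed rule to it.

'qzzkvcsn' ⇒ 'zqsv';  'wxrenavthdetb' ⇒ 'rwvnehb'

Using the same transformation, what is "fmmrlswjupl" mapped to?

mfwllu

The rule is to keep every other character starting from the first (positions 1st, 3rd, 5th, ...), then swap each adjacent pair of characters (1↔2, 3↔4, ...).
On "fmmrlswjupl": the first step gives "fmlwul", and the second then gives "mfwllu".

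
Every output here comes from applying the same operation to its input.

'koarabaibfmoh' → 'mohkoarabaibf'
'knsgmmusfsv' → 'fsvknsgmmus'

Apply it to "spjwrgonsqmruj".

rujspjwrgonsqm

The pattern: move the last 3 characters to the front (rotate right by 3).
So "spjwrgonsqmruj" becomes "rujspjwrgonsqm".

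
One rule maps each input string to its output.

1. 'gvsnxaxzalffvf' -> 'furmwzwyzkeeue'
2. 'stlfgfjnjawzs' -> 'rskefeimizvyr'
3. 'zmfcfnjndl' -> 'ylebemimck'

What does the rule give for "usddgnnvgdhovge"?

trccfmmufcgnufd

In each case the input is transformed by: shift every letter 1 place backward in the alphabet (wrapping around).
Doing the same to "usddgnnvgdhovge": "trccfmmufcgnufd".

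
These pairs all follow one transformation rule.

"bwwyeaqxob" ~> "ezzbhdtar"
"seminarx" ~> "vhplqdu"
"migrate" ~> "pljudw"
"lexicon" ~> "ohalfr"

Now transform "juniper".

mxqlsh

The pattern: shift every letter 3 places forward in the alphabet (wrapping around), then delete the last character.
So "juniper" becomes "mxqlsh".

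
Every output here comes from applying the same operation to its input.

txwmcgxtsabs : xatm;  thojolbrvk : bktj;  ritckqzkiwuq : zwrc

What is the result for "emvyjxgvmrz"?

grey

Each output is the input with this applied: keep one character in every 3, starting at position 1 (positions 1st, 4th, 7th, ...), then move the first 2 characters to the end (rotate left by 2).
"emvyjxgvmrz" → "eygr" → "grey".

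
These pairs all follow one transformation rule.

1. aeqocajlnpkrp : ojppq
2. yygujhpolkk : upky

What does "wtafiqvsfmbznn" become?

The rule is to move the first 3 characters to the end (rotate left by 3), then keep one character in every 3, starting at position 1 (positions 1st, 4th, 7th, ...).
For "wtafiqvsfmbznn" the result is "fvmnt".

fvmnt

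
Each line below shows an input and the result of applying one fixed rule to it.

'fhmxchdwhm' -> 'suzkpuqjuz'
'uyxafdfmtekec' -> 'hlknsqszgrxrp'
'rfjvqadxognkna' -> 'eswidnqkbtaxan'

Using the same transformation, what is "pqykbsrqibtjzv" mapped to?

cdlxofedvogwmi

Rule — shift every letter 13 places forward in the alphabet (wrapping around) — i.e. ROT13.
"pqykbsrqibtjzv" → "cdlxofedvogwmi".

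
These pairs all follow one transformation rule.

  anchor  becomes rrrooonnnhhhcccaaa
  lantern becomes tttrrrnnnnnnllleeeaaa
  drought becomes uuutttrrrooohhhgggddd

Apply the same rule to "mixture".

xxxuuutttrrrmmmiiieee

Rule — sort the characters into reverse alphabetical order, then repeat every character 3 times.
"mixture" → "xutrmie" → "xxxuuutttrrrmmmiiieee".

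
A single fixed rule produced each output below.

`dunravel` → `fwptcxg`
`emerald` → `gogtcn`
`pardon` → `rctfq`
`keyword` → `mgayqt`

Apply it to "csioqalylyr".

eukqscnana

The rule is to shift every letter 2 places forward in the alphabet (wrapping around), then delete the last character.
On "csioqalylyr" that produces "eukqscnana".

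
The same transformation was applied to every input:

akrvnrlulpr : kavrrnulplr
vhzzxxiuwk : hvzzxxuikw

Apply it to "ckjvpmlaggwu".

What's happening: swap each adjacent pair of characters (1↔2, 3↔4, ...).
"ckjvpmlaggwu" → "kcvjmpalgguw".

kcvjmpalgguw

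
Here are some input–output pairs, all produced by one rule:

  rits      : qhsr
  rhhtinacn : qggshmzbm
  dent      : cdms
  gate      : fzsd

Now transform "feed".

The rule is to shift every letter 1 place backward in the alphabet (wrapping around).
On "feed" that produces "eddc".

eddc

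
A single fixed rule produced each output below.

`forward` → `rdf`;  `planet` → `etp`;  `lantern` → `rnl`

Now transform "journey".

The pattern: move the first character to the end, then keep only the last 3 characters.
So "journey" becomes "eyj".

eyj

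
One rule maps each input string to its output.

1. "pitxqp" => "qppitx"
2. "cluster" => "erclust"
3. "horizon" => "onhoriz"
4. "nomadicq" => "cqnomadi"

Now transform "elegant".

Each output is the input with this applied: move the last 2 characters to the front (rotate right by 2).
So "elegant" becomes "ntelega".

ntelega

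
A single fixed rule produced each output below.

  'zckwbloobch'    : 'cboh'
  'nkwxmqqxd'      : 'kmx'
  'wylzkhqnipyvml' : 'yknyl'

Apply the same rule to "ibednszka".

What's happening: keep one character in every 3, starting at position 2 (positions 2nd, 5th, 8th, ...).
"ibednszka" → "bnk".

bnk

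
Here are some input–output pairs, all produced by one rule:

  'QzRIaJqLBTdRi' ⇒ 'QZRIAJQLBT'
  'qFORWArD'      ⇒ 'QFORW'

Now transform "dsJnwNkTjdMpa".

DSJNWNKTJD

Looking at the pairs, the operation is to delete the last 3 characters, then convert every letter to uppercase.
On "dsJnwNkTjdMpa": the first step gives "dsJnwNkTjd", and the second then gives "DSJNWNKTJD".
(Check on "QzRIaJqLBTdRi": → "QzRIaJqLBT" → "QZRIAJQLBT" ✓)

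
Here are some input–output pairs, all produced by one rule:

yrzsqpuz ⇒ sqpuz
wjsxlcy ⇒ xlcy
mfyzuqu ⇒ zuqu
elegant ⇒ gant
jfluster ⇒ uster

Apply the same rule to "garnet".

The transformation: delete the first 3 characters.
So "garnet" becomes "net".

net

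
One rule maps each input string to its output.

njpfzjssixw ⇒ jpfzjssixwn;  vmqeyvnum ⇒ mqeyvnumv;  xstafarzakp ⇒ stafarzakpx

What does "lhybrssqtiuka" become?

The rule is to move the first character to the end.
Doing the same to "lhybrssqtiuka": "hybrssqtiukal".

hybrssqtiukal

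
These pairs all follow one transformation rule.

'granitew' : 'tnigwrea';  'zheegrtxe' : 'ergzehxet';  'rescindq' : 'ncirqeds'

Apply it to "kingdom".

In each case the input is transformed by: take characters alternately from the front and the back (1st, last, 2nd, 2nd-last, ...), then move the last 3 characters to the front (rotate right by 3).
On "kingdom": the first step gives "kmiondg", and the second then gives "ndgkmio".

ndgkmio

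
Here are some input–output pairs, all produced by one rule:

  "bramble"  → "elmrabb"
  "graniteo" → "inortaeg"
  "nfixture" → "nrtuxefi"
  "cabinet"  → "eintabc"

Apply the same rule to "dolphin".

lnopdhi

Rule — sort the characters into alphabetical order, then move the first 3 characters to the end (rotate left by 3).
For "dolphin", step one produces "dhilnop"; step two turns that into "lnopdhi".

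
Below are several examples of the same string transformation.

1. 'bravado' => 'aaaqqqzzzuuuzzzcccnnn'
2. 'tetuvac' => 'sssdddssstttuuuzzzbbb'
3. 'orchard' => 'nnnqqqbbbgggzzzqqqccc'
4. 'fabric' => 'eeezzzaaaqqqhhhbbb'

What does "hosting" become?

The pattern: shift every letter 1 place backward in the alphabet (wrapping around), then repeat every character 3 times.
"hosting" → "gnrshmf" → "gggnnnrrrssshhhmmmfff".
(Check on "bravado": → "aqzuzcn" → "aaaqqqzzzuuuzzzcccnnn" ✓)

gggnnnrrrssshhhmmmfff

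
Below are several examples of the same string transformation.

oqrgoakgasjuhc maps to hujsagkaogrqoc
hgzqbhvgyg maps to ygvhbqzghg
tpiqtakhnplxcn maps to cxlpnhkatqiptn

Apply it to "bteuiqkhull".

luhkqiuetbl

Looking at the pairs, the operation is to move the last character to the front, then reverse the string.
For "bteuiqkhull", step one produces "lbteuiqkhul"; step two turns that into "luhkqiuetbl".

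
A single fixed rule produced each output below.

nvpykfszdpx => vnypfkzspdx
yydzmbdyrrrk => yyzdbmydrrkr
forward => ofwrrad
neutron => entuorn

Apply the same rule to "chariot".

Looking at the pairs, the operation is to swap each adjacent pair of characters (1↔2, 3↔4, ...).
"chariot" → "hcraoit".

hcraoit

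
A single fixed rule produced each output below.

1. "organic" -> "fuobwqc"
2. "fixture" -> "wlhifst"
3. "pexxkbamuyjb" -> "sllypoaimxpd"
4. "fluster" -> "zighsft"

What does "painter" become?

Each output is the input with this applied: shift every letter 12 places backward in the alphabet (wrapping around), then move the first character to the end.
On "painter": the first step gives "dowbhsf", and the second then gives "owbhsfd".

owbhsfd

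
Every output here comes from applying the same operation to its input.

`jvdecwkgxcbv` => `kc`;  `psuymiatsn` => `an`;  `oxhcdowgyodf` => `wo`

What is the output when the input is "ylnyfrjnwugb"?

Each output is the input with this applied: keep one character in every 3, starting at position 1 (positions 1st, 4th, 7th, ...), then keep only the last 2 characters.
Applying that to "ylnyfrjnwugb" gives "ju".

ju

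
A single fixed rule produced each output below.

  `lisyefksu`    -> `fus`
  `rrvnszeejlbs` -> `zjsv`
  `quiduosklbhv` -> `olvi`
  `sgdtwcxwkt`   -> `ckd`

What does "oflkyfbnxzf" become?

Looking at the pairs, the operation is to keep one character in every 3, starting at position 3 (positions 3rd, 6th, 9th, ...), then move the first character to the end.
"oflkyfbnxzf" → "lfx" → "fxl".

fxl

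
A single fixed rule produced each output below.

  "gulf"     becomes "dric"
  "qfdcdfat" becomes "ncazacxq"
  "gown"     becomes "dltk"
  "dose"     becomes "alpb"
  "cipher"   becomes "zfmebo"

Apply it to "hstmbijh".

epqjyfge

In each case the input is transformed by: shift every letter 3 places backward in the alphabet (wrapping around).
"hstmbijh" → "epqjyfge".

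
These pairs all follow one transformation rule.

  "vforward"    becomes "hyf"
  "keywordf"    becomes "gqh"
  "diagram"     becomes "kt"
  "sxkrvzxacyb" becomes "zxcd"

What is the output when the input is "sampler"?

Each output is the input with this applied: keep one character in every 3, starting at position 2 (positions 2nd, 5th, 8th, ...), then shift every letter 2 places forward in the alphabet (wrapping around).
For "sampler" the result is "cn".

cn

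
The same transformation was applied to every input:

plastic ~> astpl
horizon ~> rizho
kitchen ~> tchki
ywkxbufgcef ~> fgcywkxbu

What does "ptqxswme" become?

The transformation: delete the last 2 characters, then move the last 3 characters to the front (rotate right by 3).
For "ptqxswme", step one produces "ptqxsw"; step two turns that into "xswptq".

xswptq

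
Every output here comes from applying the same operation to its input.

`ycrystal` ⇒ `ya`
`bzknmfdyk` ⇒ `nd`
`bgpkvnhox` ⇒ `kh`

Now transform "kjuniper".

Rule — delete the first character, then keep one character in every 3, starting at position 3 (positions 3rd, 6th, 9th, ...).
Starting from "kjuniper": after the first operation, "juniper"; after the second, "ne".
(Check on "bzknmfdyk": → "zknmfdyk" → "nd" ✓)

ne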